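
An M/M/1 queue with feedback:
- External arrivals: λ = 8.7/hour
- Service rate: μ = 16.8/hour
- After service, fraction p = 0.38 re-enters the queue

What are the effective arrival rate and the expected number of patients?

Effective arrival rate: λ_eff = λ/(1-p) = 8.7/(1-0.38) = 8.7/0.62 = 14.032258
ρ = λ_eff/μ = 14.032258/16.8 = 0.835253
L = ρ/(1-ρ) = 0.835253/(1-0.835253) = 5.0699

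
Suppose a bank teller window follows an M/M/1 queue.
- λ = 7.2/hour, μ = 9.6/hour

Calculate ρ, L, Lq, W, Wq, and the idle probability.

Step 1: ρ = λ/μ = 7.2/9.6 = 0.7500
Step 2: L = λ/(μ-λ) = 7.2/2.40 = 3.0000
Step 3: Lq = λ²/(μ(μ-λ)) = 51.84/(9.6×2.40) = 2.2500
Step 4: W = 1/(μ-λ) = 1/2.40 = 0.41667
Step 5: Wq = λ/(μ(μ-λ)) = 7.2/(9.6×2.40) = 0.3125
Step 6: P(0) = 1-ρ = 0.2500
Verify: L = λW = 7.2×0.41667 = 3.0000 ✔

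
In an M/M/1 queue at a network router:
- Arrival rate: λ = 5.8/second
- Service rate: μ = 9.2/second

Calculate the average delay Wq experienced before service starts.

First, compute utilization: ρ = λ/μ = 5.8/9.2 = 0.6304
For M/M/1: Wq = λ/(μ(μ-λ))
Wq = 5.8/(9.2 × (9.2-5.8))
Wq = 5.8/(9.2 × 3.40)
Wq = 0.1854 seconds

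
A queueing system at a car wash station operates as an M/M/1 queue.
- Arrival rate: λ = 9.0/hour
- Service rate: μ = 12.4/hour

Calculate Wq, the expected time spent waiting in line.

First, compute utilization: ρ = λ/μ = 9.0/12.4 = 0.7258
For M/M/1: Wq = λ/(μ(μ-λ))
Wq = 9.0/(12.4 × (12.4-9.0))
Wq = 9.0/(12.4 × 3.40)
Wq = 0.2135 hours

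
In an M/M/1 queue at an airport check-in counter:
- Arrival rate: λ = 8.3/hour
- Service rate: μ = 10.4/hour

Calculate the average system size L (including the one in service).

ρ = λ/μ = 8.3/10.4 = 0.7981
For M/M/1: L = λ/(μ-λ)
L = 8.3/(10.4-8.3) = 8.3/2.10
L = 3.9524 passengers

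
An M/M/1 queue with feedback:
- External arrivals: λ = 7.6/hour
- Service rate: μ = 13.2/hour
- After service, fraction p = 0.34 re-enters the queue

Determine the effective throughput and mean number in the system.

Effective arrival rate: λ_eff = λ/(1-p) = 7.6/(1-0.34) = 7.6/0.66 = 11.5152
ρ = λ_eff/μ = 11.5152/13.2 = 0.87236
L = ρ/(1-ρ) = 0.87236/(1-0.87236) = 6.8345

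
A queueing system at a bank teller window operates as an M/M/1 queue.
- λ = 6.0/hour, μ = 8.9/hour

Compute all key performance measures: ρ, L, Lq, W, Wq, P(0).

Step 1: ρ = λ/μ = 6.0/8.9 = 0.6742
Step 2: L = λ/(μ-λ) = 6.0/2.90 = 2.0690
Step 3: Lq = λ²/(μ(μ-λ)) = 36.00/(8.9×2.90) = 1.3948
Step 4: W = 1/(μ-λ) = 1/2.90 = 0.34483
Step 5: Wq = λ/(μ(μ-λ)) = 6.0/(8.9×2.90) = 0.2325
Step 6: P(0) = 1-ρ = 0.3258
Verify: L = λW = 6.0×0.34483 = 2.0690 ✔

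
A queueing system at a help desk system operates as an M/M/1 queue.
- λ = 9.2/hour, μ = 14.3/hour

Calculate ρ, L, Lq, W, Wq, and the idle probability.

Step 1: ρ = λ/μ = 9.2/14.3 = 0.6434
Step 2: L = λ/(μ-λ) = 9.2/5.10 = 1.8039
Step 3: Lq = λ²/(μ(μ-λ)) = 84.64/(14.3×5.10) = 1.1606
Step 4: W = 1/(μ-λ) = 1/5.10 = 0.19608
Step 5: Wq = λ/(μ(μ-λ)) = 9.2/(14.3×5.10) = 0.1261
Step 6: P(0) = 1-ρ = 0.3566
Verify: L = λW = 9.2×0.19608 = 1.8039 ✔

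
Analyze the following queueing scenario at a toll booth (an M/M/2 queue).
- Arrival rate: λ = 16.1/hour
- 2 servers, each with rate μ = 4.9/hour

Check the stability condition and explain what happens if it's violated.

Stability requires ρ = λ/(cμ) < 1
ρ = 16.1/(2 × 4.9) = 16.1/9.80 = 1.6429
Since 1.6429 ≥ 1, the system is UNSTABLE.
Need c > λ/μ = 16.1/4.9 = 3.29.
Minimum servers needed: c = 4.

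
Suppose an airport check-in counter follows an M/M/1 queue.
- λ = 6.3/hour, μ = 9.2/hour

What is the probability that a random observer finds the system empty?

ρ = λ/μ = 6.3/9.2 = 0.6848
P(0) = 1 - ρ = 1 - 0.6848 = 0.3152
The server is idle 31.52% of the time.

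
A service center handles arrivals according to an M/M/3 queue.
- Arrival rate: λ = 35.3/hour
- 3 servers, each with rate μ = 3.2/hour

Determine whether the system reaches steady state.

Stability requires ρ = λ/(cμ) < 1
ρ = 35.3/(3 × 3.2) = 35.3/9.60 = 3.6771
Since 3.6771 ≥ 1, the system is UNSTABLE.
Need c > λ/μ = 35.3/3.2 = 11.03.
Minimum servers needed: c = 12.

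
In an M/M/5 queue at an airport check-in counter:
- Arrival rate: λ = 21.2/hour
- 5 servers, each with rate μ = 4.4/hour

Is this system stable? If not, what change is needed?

Stability requires ρ = λ/(cμ) < 1
ρ = 21.2/(5 × 4.4) = 21.2/22.00 = 0.9636
Since 0.9636 < 1, the system is STABLE.
The servers are busy 96.36% of the time.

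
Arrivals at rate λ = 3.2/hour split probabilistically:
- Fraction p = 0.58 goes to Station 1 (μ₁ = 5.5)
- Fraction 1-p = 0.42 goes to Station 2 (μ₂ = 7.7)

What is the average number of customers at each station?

Effective rates: λ₁ = 3.2×0.58 = 1.856, λ₂ = 3.2×0.42 = 1.344
Station 1: ρ₁ = 1.856/5.5 = 0.33745, L₁ = ρ₁/(1-ρ₁) = 0.33745/(1-0.33745) = 0.5093
Station 2: ρ₂ = 1.344/7.7 = 0.17455, L₂ = ρ₂/(1-ρ₂) = 0.17455/(1-0.17455) = 0.2115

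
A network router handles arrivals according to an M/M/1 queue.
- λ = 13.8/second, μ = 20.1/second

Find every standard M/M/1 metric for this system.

Step 1: ρ = λ/μ = 13.8/20.1 = 0.6866
Step 2: L = λ/(μ-λ) = 13.8/6.30 = 2.1905
Step 3: Lq = λ²/(μ(μ-λ)) = 190.44/(20.1×6.30) = 1.5039
Step 4: W = 1/(μ-λ) = 1/6.30 = 0.15873
Step 5: Wq = λ/(μ(μ-λ)) = 13.8/(20.1×6.30) = 0.1090
Step 6: P(0) = 1-ρ = 0.3134
Verify: L = λW = 13.8×0.15873 = 2.1905 ✔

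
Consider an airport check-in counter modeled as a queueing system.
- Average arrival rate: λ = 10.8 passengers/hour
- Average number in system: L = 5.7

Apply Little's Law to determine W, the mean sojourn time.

Little's Law: L = λW, so W = L/λ
W = 5.7/10.8 = 0.5278 hours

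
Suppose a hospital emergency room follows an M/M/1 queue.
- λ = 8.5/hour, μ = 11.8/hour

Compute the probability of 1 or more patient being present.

ρ = λ/μ = 8.5/11.8 = 0.7203
P(N ≥ n) = ρⁿ
P(N ≥ 1) = 0.7203^1
P(N ≥ 1) = 0.7203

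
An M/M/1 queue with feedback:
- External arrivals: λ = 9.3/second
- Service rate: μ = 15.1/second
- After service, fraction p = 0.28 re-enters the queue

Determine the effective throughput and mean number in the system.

Effective arrival rate: λ_eff = λ/(1-p) = 9.3/(1-0.28) = 9.3/0.72 = 12.916667
ρ = λ_eff/μ = 12.916667/15.1 = 0.855408
L = ρ/(1-ρ) = 0.855408/(1-0.855408) = 5.9160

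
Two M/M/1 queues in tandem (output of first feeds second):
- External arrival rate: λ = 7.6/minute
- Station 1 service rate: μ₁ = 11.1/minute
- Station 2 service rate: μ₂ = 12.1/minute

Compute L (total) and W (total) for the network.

By Jackson's theorem, each station behaves as independent M/M/1.
Station 1: ρ₁ = 7.6/11.1 = 0.6847, L₁ = ρ₁/(1-ρ₁) = λ/(μ₁-λ) = 7.6/3.50 = 2.1714
Station 2: ρ₂ = 7.6/12.1 = 0.6281, L₂ = ρ₂/(1-ρ₂) = λ/(μ₂-λ) = 7.6/4.50 = 1.6889
Total: L = L₁ + L₂ = 2.1714 + 1.6889 = 3.8603
W = L/λ = 3.8603/7.6 = 0.5079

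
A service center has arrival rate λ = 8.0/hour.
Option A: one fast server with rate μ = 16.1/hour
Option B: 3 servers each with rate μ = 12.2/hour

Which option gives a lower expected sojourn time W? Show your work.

Option A: single server μ = 16.1 (M/M/1)
  ρ_A = 8.0/16.1 = 0.4969
  W_A = 1/(μ-λ) = 1/(16.1-8.0) = 1/8.10 = 0.1235

Option B: 3 servers μ = 12.2 (M/M/3)
  ρ_B = λ/(cμ) = 8.0/(3×12.2) = 0.2186
  Offered load a = λ/μ = cρ = 8.0/12.2 = 0.6557
  P₀ = [ Σₙ₌₀^2 aⁿ/n! + a^3/(3!(1-ρ)) ]⁻¹
  Σ = a^0/0! + a^1/1! + a^2/2! = 1.0000 + 0.6557 + 0.2150 = 1.8707
  a^3/(3!(1-ρ)) = 0.28196/(6 × 0.78142) = 0.06014
  P₀ = 1/(1.8707 + 0.06014) = 0.5179
  Lq = P₀·a^3·ρ / (3!(1-ρ)²) = 0.51790 × 0.28196 × 0.21858 / (6 × 0.61062) = 0.008712
  Wq_B = Lq/λ = 0.008712/8.0 = 0.001089
  W_B = Wq_B + 1/μ = 0.001089 + 0.08197 = 0.08306

Since W_B = 0.08306 < W_A = 0.1235, Option B (multiple servers) has the shorter time in system.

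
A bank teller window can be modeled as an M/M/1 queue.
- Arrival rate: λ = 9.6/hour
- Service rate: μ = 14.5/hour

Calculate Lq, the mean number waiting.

ρ = λ/μ = 9.6/14.5 = 0.6621
For M/M/1: Lq = λ²/(μ(μ-λ))
Lq = 92.16/(14.5 × 4.90)
Lq = 1.2971 transactions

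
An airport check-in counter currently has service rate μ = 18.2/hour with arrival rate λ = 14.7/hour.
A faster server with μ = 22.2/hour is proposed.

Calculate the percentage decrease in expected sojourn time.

System 1: ρ₁ = 14.7/18.2 = 0.8077, W₁ = 1/(18.2-14.7) = 0.28571
System 2: ρ₂ = 14.7/22.2 = 0.6622, W₂ = 1/(22.2-14.7) = 0.13333
Improvement: (W₁-W₂)/W₁ = (0.28571-0.13333)/0.28571 = 53.33%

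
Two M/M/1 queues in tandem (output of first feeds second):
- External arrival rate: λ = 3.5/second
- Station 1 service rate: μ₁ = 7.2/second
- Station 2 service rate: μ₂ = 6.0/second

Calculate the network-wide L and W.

By Jackson's theorem, each station behaves as independent M/M/1.
Station 1: ρ₁ = 3.5/7.2 = 0.4861, L₁ = ρ₁/(1-ρ₁) = λ/(μ₁-λ) = 3.5/3.70 = 0.9459
Station 2: ρ₂ = 3.5/6.0 = 0.5833, L₂ = ρ₂/(1-ρ₂) = λ/(μ₂-λ) = 3.5/2.50 = 1.4000
Total: L = L₁ + L₂ = 0.9459 + 1.4000 = 2.3459
W = L/λ = 2.3459/3.5 = 0.6703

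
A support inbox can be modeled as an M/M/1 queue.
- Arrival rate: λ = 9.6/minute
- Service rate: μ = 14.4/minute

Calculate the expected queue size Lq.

ρ = λ/μ = 9.6/14.4 = 0.6667
For M/M/1: Lq = λ²/(μ(μ-λ))
Lq = 92.16/(14.4 × 4.80)
Lq = 1.3333 emails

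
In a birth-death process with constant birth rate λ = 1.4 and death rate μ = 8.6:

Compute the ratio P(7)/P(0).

For constant rates: P(n)/P(0) = (λ/μ)^n
P(7)/P(0) = (1.4/8.6)^7 = 0.16279^7 = 0.000003030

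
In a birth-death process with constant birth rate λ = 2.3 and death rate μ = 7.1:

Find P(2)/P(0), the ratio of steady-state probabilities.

For constant rates: P(n)/P(0) = (λ/μ)^n
P(2)/P(0) = (2.3/7.1)^2 = 0.3239^2 = 0.1049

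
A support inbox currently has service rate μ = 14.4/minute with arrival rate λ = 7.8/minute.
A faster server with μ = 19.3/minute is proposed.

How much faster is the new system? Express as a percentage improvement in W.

System 1: ρ₁ = 7.8/14.4 = 0.5417, W₁ = 1/(14.4-7.8) = 0.15152
System 2: ρ₂ = 7.8/19.3 = 0.4041, W₂ = 1/(19.3-7.8) = 0.086957
Improvement: (W₁-W₂)/W₁ = (0.15152-0.086957)/0.15152 = 42.61%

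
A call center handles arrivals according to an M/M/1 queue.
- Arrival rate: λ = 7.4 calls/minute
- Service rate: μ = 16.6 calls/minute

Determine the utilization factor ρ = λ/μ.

Server utilization: ρ = λ/μ
ρ = 7.4/16.6 = 0.4458
The server is busy 44.58% of the time.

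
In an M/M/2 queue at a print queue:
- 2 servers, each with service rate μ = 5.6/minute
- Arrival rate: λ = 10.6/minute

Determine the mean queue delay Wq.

Traffic intensity: ρ = λ/(cμ) = 10.6/(2×5.6) = 0.9464
Since ρ = 0.9464 < 1, system is stable.
Offered load a = λ/μ = cρ = 10.6/5.6 = 1.8929
P₀ = [ Σₙ₌₀^1 aⁿ/n! + a^2/(2!(1-ρ)) ]⁻¹
Σ = a^0/0! + a^1/1! = 1.0000 + 1.8929 = 2.8929
a^2/(2!(1-ρ)) = 3.58291/(2 × 0.0535714) = 33.4405
P₀ = 1/(2.8929 + 33.4405) = 0.02752
Lq = P₀·a^2·ρ / (2!(1-ρ)²) = 0.0275229 × 3.58291 × 0.946429 / (2 × 0.00286990) = 16.2600
Wq = Lq/λ = 16.2600/10.6 = 1.5340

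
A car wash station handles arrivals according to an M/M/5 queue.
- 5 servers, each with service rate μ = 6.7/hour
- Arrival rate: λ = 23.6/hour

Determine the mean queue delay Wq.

Traffic intensity: ρ = λ/(cμ) = 23.6/(5×6.7) = 0.7045
Since ρ = 0.7045 < 1, system is stable.
Offered load a = λ/μ = cρ = 23.6/6.7 = 3.5224
P₀ = [ Σₙ₌₀^4 aⁿ/n! + a^5/(5!(1-ρ)) ]⁻¹
Σ = a^0/0! + a^1/1! + a^2/2! + a^3/3! + a^4/4! = 1.00000 + 3.52239 + 6.20361 + 7.28384 + 6.41413 = 24.4240
a^5/(5!(1-ρ)) = 542.2331/(120 × 0.2955224) = 15.2902
P₀ = 1/(24.4240 + 15.2902) = 0.02518
Lq = P₀·a^5·ρ / (5!(1-ρ)²) = 0.025180 × 542.2331 × 0.70448 / (120 × 0.087333) = 0.9178
Wq = Lq/λ = 0.9178/23.6 = 0.03889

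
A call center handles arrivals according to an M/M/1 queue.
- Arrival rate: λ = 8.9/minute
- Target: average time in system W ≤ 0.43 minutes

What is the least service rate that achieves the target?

For M/M/1: W = 1/(μ-λ)
Need W ≤ 0.43, so 1/(μ-λ) ≤ 0.43
μ - λ ≥ 1/0.43 = 2.3256
μ ≥ 8.9 + 2.3256 = 11.2256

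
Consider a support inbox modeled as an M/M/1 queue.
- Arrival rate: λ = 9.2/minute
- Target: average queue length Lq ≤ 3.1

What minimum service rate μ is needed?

For M/M/1: Lq = λ²/(μ(μ-λ))
Need Lq ≤ 3.1, i.e. μ(μ-λ) ≥ λ²/3.1
μ² - 9.2μ - 84.64/3.1 ≥ 0  →  μ² - 9.2μ - 27.30323 ≥ 0
Quadratic formula (positive root): μ = [λ + √(λ² + 4×27.30323)]/2
Discriminant: 84.64 + 4×27.30323 = 193.8529, √193.8529 = 13.9231
μ ≥ (9.2 + 13.9231)/2 = 11.5616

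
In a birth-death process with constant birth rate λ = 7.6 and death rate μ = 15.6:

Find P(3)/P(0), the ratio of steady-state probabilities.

For constant rates: P(n)/P(0) = (λ/μ)^n
P(3)/P(0) = (7.6/15.6)^3 = 0.4872^3 = 0.1156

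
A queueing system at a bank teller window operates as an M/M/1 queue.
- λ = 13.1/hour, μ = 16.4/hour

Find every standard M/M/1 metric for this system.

Step 1: ρ = λ/μ = 13.1/16.4 = 0.7988
Step 2: L = λ/(μ-λ) = 13.1/3.30 = 3.9697
Step 3: Lq = λ²/(μ(μ-λ)) = 171.61/(16.4×3.30) = 3.1709
Step 4: W = 1/(μ-λ) = 1/3.30 = 0.30303
Step 5: Wq = λ/(μ(μ-λ)) = 13.1/(16.4×3.30) = 0.2421
Step 6: P(0) = 1-ρ = 0.2012
Verify: L = λW = 13.1×0.30303 = 3.9697 ✔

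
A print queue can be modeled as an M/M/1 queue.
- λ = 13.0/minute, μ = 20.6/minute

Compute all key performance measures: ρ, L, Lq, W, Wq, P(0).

Step 1: ρ = λ/μ = 13.0/20.6 = 0.6311
Step 2: L = λ/(μ-λ) = 13.0/7.60 = 1.7105
Step 3: Lq = λ²/(μ(μ-λ)) = 169.00/(20.6×7.60) = 1.0795
Step 4: W = 1/(μ-λ) = 1/7.60 = 0.13158
Step 5: Wq = λ/(μ(μ-λ)) = 13.0/(20.6×7.60) = 0.08304
Step 6: P(0) = 1-ρ = 0.3689
Verify: L = λW = 13.0×0.13158 = 1.7105 ✔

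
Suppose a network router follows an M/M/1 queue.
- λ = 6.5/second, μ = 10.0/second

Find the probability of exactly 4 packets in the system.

ρ = λ/μ = 6.5/10.0 = 0.6500
P(n) = (1-ρ)ρⁿ
P(4) = (1-0.6500) × 0.6500^4
P(4) = 0.35000 × 0.17851
P(4) = 0.06248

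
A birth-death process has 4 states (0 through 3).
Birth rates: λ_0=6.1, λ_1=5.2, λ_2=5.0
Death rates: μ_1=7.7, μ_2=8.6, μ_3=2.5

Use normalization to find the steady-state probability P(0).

Ratios P(n)/P(0) = (λ₀···λₙ₋₁)/(μ₁···μₙ):
P(1)/P(0) = (6.1)/(7.7) = 0.7922
P(2)/P(0) = (6.1×5.2)/(7.7×8.6) = 0.4790
P(3)/P(0) = (6.1×5.2×5.0)/(7.7×8.6×2.5) = 0.9580

Normalization: ∑ P(n) = 1
P(0) × (1.0000 + 0.7922 + 0.4790 + 0.9580) = 1
P(0) × 3.2292 = 1
P(0) = 1/3.2292 = 0.3097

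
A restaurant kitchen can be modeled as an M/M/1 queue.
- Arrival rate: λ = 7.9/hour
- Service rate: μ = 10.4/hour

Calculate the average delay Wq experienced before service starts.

First, compute utilization: ρ = λ/μ = 7.9/10.4 = 0.7596
For M/M/1: Wq = λ/(μ(μ-λ))
Wq = 7.9/(10.4 × (10.4-7.9))
Wq = 7.9/(10.4 × 2.50)
Wq = 0.3038 hours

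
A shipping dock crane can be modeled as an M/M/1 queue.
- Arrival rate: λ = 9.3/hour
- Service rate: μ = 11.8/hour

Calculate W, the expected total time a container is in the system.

First, compute utilization: ρ = λ/μ = 9.3/11.8 = 0.7881
For M/M/1: W = 1/(μ-λ)
W = 1/(11.8-9.3) = 1/2.50
W = 0.4000 hours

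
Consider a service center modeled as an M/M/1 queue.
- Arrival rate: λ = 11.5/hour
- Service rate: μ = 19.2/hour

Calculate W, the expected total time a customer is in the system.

First, compute utilization: ρ = λ/μ = 11.5/19.2 = 0.5990
For M/M/1: W = 1/(μ-λ)
W = 1/(19.2-11.5) = 1/7.70
W = 0.1299 hours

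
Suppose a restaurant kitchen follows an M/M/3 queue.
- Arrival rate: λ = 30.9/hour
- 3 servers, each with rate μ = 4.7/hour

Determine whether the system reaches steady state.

Stability requires ρ = λ/(cμ) < 1
ρ = 30.9/(3 × 4.7) = 30.9/14.10 = 2.1915
Since 2.1915 ≥ 1, the system is UNSTABLE.
Need c > λ/μ = 30.9/4.7 = 6.57.
Minimum servers needed: c = 7.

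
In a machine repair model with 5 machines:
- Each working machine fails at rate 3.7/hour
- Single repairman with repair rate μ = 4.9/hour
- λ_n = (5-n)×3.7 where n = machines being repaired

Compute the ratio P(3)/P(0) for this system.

P(3)/P(0) = ∏_{i=0}^{3-1} λ_i/μ_{i+1}
= (5-0)×3.7/4.9 × (5-1)×3.7/4.9 × (5-2)×3.7/4.9
= 25.8326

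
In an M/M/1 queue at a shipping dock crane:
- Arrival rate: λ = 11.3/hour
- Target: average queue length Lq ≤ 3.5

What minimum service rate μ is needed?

For M/M/1: Lq = λ²/(μ(μ-λ))
Need Lq ≤ 3.5, i.e. μ(μ-λ) ≥ λ²/3.5
μ² - 11.3μ - 127.69/3.5 ≥ 0  →  μ² - 11.3μ - 36.48286 ≥ 0
Quadratic formula (positive root): μ = [λ + √(λ² + 4×36.48286)]/2
Discriminant: 127.69 + 4×36.48286 = 273.6214, √273.6214 = 16.54151
μ ≥ (11.3 + 16.54151)/2 = 13.9208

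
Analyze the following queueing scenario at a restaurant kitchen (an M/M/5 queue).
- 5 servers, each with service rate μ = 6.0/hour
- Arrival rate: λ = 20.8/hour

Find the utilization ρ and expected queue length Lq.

Traffic intensity: ρ = λ/(cμ) = 20.8/(5×6.0) = 0.6933
Since ρ = 0.6933 < 1, system is stable.
Offered load a = λ/μ = cρ = 20.8/6.0 = 3.4667
P₀ = [ Σₙ₌₀^4 aⁿ/n! + a^5/(5!(1-ρ)) ]⁻¹
Σ = a^0/0! + a^1/1! + a^2/2! + a^3/3! + a^4/4! = 1.0000 + 3.4667 + 6.0089 + 6.9436 + 6.0178 = 23.4370
a^5/(5!(1-ρ)) = 500.6802/(120 × 0.306667) = 13.6054
P₀ = 1/(23.4370 + 13.6054) = 0.02700
Lq = P₀·a^5·ρ / (5!(1-ρ)²) = 0.026996 × 500.6802 × 0.69333 / (120 × 0.094044) = 0.8304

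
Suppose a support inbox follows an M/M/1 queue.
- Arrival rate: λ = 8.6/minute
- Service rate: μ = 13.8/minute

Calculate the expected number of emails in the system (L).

ρ = λ/μ = 8.6/13.8 = 0.6232
For M/M/1: L = λ/(μ-λ)
L = 8.6/(13.8-8.6) = 8.6/5.20
L = 1.6538 emails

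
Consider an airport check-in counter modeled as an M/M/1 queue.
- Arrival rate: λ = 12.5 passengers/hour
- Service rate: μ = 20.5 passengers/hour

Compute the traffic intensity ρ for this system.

Server utilization: ρ = λ/μ
ρ = 12.5/20.5 = 0.6098
The server is busy 60.98% of the time.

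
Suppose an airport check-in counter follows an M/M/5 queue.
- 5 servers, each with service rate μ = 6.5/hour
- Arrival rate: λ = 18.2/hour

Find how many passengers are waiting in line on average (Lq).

Traffic intensity: ρ = λ/(cμ) = 18.2/(5×6.5) = 0.5600
Since ρ = 0.5600 < 1, system is stable.
Offered load a = λ/μ = cρ = 18.2/6.5 = 2.8000
P₀ = [ Σₙ₌₀^4 aⁿ/n! + a^5/(5!(1-ρ)) ]⁻¹
Σ = a^0/0! + a^1/1! + a^2/2! + a^3/3! + a^4/4! = 1.00000 + 2.80000 + 3.92000 + 3.65867 + 2.56107 = 13.9397
a^5/(5!(1-ρ)) = 172.1037/(120 × 0.4400) = 3.2595
P₀ = 1/(13.9397 + 3.2595) = 0.05814
Lq = P₀·a^5·ρ / (5!(1-ρ)²) = 0.05814 × 172.1037 × 0.5600 / (120 × 0.1936) = 0.2412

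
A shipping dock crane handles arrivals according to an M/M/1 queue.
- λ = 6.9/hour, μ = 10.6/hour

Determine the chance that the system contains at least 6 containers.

ρ = λ/μ = 6.9/10.6 = 0.65094
P(N ≥ n) = ρⁿ
P(N ≥ 6) = 0.65094^6
P(N ≥ 6) = 0.07608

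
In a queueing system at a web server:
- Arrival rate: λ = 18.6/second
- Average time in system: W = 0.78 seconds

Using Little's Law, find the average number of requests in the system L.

Little's Law: L = λW
L = 18.6 × 0.78 = 14.5080 requests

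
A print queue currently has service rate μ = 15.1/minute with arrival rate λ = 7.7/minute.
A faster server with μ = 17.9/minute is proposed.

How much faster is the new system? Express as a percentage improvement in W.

System 1: ρ₁ = 7.7/15.1 = 0.5099, W₁ = 1/(15.1-7.7) = 0.13514
System 2: ρ₂ = 7.7/17.9 = 0.4302, W₂ = 1/(17.9-7.7) = 0.098039
Improvement: (W₁-W₂)/W₁ = (0.13514-0.098039)/0.13514 = 27.45%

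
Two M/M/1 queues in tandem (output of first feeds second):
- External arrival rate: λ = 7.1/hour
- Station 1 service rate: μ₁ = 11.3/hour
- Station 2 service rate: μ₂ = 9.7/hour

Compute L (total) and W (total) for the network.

By Jackson's theorem, each station behaves as independent M/M/1.
Station 1: ρ₁ = 7.1/11.3 = 0.6283, L₁ = ρ₁/(1-ρ₁) = λ/(μ₁-λ) = 7.1/4.20 = 1.690476
Station 2: ρ₂ = 7.1/9.7 = 0.7320, L₂ = ρ₂/(1-ρ₂) = λ/(μ₂-λ) = 7.1/2.60 = 2.730769
Total: L = L₁ + L₂ = 1.690476 + 2.730769 = 4.4212
W = L/λ = 4.4212/7.1 = 0.6227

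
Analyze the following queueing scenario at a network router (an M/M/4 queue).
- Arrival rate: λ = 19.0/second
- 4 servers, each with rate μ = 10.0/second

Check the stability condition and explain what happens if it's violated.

Stability requires ρ = λ/(cμ) < 1
ρ = 19.0/(4 × 10.0) = 19.0/40.00 = 0.4750
Since 0.4750 < 1, the system is STABLE.
The servers are busy 47.50% of the time.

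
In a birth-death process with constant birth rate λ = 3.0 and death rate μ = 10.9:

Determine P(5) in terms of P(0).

For constant rates: P(n)/P(0) = (λ/μ)^n
P(5)/P(0) = (3.0/10.9)^5 = 0.27523^5 = 0.001579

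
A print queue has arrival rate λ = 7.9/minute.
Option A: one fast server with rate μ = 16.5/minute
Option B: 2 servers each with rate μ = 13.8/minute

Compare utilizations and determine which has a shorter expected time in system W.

Option A: single server μ = 16.5 (M/M/1)
  ρ_A = 7.9/16.5 = 0.4788
  W_A = 1/(μ-λ) = 1/(16.5-7.9) = 1/8.60 = 0.1163

Option B: 2 servers μ = 13.8 (M/M/2)
  ρ_B = λ/(cμ) = 7.9/(2×13.8) = 0.2862
  Offered load a = λ/μ = cρ = 7.9/13.8 = 0.5725
  P₀ = [ Σₙ₌₀^1 aⁿ/n! + a^2/(2!(1-ρ)) ]⁻¹
  Σ = a^0/0! + a^1/1! = 1.0000 + 0.5725 = 1.5725
  a^2/(2!(1-ρ)) = 0.32771/(2 × 0.71377) = 0.2296
  P₀ = 1/(1.5725 + 0.2296) = 0.5549
  Lq = P₀·a^2·ρ / (2!(1-ρ)²) = 0.55493 × 0.32771 × 0.28623 / (2 × 0.50946) = 0.05109
  Wq_B = Lq/λ = 0.05109/7.9 = 0.006467
  W_B = Wq_B + 1/μ = 0.006467 + 0.07246 = 0.07893

Since W_B = 0.07893 < W_A = 0.1163, Option B (multiple servers) has the shorter time in system.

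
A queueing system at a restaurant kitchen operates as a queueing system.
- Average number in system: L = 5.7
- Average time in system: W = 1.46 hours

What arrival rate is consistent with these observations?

Little's Law: L = λW, so λ = L/W
λ = 5.7/1.46 = 3.9041 orders/hour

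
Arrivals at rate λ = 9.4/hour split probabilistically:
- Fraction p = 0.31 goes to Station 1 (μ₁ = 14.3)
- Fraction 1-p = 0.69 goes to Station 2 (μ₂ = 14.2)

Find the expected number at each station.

Effective rates: λ₁ = 9.4×0.31 = 2.914, λ₂ = 9.4×0.69 = 6.486
Station 1: ρ₁ = 2.914/14.3 = 0.20378, L₁ = ρ₁/(1-ρ₁) = 0.20378/(1-0.20378) = 0.2559
Station 2: ρ₂ = 6.486/14.2 = 0.45676, L₂ = ρ₂/(1-ρ₂) = 0.45676/(1-0.45676) = 0.8408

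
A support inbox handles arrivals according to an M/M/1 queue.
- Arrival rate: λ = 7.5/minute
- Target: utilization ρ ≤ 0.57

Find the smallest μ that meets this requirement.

ρ = λ/μ, so μ = λ/ρ
μ ≥ 7.5/0.57 = 13.1579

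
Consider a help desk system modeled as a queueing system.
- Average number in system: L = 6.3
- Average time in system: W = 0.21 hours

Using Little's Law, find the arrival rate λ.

Little's Law: L = λW, so λ = L/W
λ = 6.3/0.21 = 30.0000 tickets/hour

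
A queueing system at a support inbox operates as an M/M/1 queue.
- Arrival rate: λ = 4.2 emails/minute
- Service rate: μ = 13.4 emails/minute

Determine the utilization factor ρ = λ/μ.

Server utilization: ρ = λ/μ
ρ = 4.2/13.4 = 0.3134
The server is busy 31.34% of the time.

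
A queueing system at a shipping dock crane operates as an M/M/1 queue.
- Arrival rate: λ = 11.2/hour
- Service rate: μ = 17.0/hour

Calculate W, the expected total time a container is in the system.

First, compute utilization: ρ = λ/μ = 11.2/17.0 = 0.6588
For M/M/1: W = 1/(μ-λ)
W = 1/(17.0-11.2) = 1/5.80
W = 0.1724 hours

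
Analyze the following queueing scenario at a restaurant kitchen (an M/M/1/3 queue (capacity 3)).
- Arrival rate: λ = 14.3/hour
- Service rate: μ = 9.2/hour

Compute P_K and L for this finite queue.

ρ = λ/μ = 14.3/9.2 = 1.5543
P₀ = (1-ρ)/(1-ρ^(K+1)) = (1-1.5543)/(1-1.5543^4) = -0.5543/-4.8363 = 0.1146
P_K = P₀×ρ^K = 0.11461 × 1.5543^3 = 0.11461 × 3.7550 = 0.4304
Blocking probability P_3 = 0.4304 (43.04%)
L = ρ[1 - (K+1)ρ^K + Kρ^(K+1)] / [(1-ρ)(1-ρ^(K+1))]
L = 1.5543 × (1 - 4×3.75495 + 3×5.83632) / ((1 - 1.5543) × (1 - 5.83632)) = 2.0230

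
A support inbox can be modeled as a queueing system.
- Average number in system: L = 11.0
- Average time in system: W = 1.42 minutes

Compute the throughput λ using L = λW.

Little's Law: L = λW, so λ = L/W
λ = 11.0/1.42 = 7.7465 emails/minute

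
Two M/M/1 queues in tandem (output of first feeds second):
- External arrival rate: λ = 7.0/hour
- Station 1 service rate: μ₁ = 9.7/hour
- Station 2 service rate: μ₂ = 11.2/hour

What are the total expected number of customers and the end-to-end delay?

By Jackson's theorem, each station behaves as independent M/M/1.
Station 1: ρ₁ = 7.0/9.7 = 0.7216, L₁ = ρ₁/(1-ρ₁) = λ/(μ₁-λ) = 7.0/2.70 = 2.5926
Station 2: ρ₂ = 7.0/11.2 = 0.6250, L₂ = ρ₂/(1-ρ₂) = λ/(μ₂-λ) = 7.0/4.20 = 1.6667
Total: L = L₁ + L₂ = 2.5926 + 1.6667 = 4.2593
W = L/λ = 4.2593/7.0 = 0.6085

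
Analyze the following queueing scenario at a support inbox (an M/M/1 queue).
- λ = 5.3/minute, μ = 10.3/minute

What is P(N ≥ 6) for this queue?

ρ = λ/μ = 5.3/10.3 = 0.51456
P(N ≥ n) = ρⁿ
P(N ≥ 6) = 0.51456^6
P(N ≥ 6) = 0.01856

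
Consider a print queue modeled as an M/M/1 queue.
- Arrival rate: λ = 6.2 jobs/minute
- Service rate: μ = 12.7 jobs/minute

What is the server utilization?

Server utilization: ρ = λ/μ
ρ = 6.2/12.7 = 0.4882
The server is busy 48.82% of the time.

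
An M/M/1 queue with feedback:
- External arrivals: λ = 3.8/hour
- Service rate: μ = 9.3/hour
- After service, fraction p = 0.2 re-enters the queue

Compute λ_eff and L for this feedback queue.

Effective arrival rate: λ_eff = λ/(1-p) = 3.8/(1-0.2) = 3.8/0.80 = 4.7500
ρ = λ_eff/μ = 4.7500/9.3 = 0.510753
L = ρ/(1-ρ) = 0.510753/(1-0.510753) = 1.0440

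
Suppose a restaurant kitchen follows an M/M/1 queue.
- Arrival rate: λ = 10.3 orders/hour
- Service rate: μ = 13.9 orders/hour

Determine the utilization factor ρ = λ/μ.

Server utilization: ρ = λ/μ
ρ = 10.3/13.9 = 0.7410
The server is busy 74.10% of the time.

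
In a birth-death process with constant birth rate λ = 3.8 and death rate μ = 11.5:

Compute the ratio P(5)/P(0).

For constant rates: P(n)/P(0) = (λ/μ)^n
P(5)/P(0) = (3.8/11.5)^5 = 0.33043^5 = 0.003939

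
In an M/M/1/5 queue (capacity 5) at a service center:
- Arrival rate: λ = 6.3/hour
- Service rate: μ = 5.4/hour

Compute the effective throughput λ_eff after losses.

ρ = λ/μ = 6.3/5.4 = 1.1666667
P₀ = (1-ρ)/(1-ρ^(K+1)) = (1-1.1666667)/(1-1.1666667^6) = -0.16667/-1.5216 = 0.1095
P_K = P₀×ρ^K = 0.1095 × 1.1666667^5 = 0.1095 × 2.1614 = 0.2367
λ_eff = λ(1-P_K) = 6.3 × (1 - 0.23674) = 6.3 × 0.76326 = 4.8085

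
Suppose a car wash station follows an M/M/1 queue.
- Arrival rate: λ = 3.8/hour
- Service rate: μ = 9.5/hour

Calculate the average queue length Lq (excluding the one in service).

ρ = λ/μ = 3.8/9.5 = 0.4000
For M/M/1: Lq = λ²/(μ(μ-λ))
Lq = 14.44/(9.5 × 5.70)
Lq = 0.2667 cars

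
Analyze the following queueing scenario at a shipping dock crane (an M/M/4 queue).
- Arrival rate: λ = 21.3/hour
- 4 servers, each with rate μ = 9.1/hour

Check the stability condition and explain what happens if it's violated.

Stability requires ρ = λ/(cμ) < 1
ρ = 21.3/(4 × 9.1) = 21.3/36.40 = 0.5852
Since 0.5852 < 1, the system is STABLE.
The servers are busy 58.52% of the time.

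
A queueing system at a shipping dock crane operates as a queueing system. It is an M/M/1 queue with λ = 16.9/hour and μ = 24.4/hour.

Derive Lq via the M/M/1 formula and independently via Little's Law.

Method 1 (direct): Lq = λ²/(μ(μ-λ)) = 285.61/(24.4 × 7.50) = 1.5607

Method 2 (Little's Law):
W = 1/(μ-λ) = 1/7.50 = 0.13333
Wq = W - 1/μ = 0.13333 - 0.040984 = 0.09235
Lq = λWq = 16.9 × 0.09235 = 1.5607 ✔ (matches Method 1)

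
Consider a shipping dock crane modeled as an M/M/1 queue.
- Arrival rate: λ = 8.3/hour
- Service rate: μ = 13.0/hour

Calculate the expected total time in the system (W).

First, compute utilization: ρ = λ/μ = 8.3/13.0 = 0.6385
For M/M/1: W = 1/(μ-λ)
W = 1/(13.0-8.3) = 1/4.70
W = 0.2128 hours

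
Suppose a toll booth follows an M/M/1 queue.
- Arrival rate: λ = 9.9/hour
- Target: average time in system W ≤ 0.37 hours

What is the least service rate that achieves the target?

For M/M/1: W = 1/(μ-λ)
Need W ≤ 0.37, so 1/(μ-λ) ≤ 0.37
μ - λ ≥ 1/0.37 = 2.7027
μ ≥ 9.9 + 2.7027 = 12.6027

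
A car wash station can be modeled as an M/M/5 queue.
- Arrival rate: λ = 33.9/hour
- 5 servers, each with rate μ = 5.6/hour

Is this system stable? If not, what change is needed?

Stability requires ρ = λ/(cμ) < 1
ρ = 33.9/(5 × 5.6) = 33.9/28.00 = 1.2107
Since 1.2107 ≥ 1, the system is UNSTABLE.
Need c > λ/μ = 33.9/5.6 = 6.05.
Minimum servers needed: c = 7.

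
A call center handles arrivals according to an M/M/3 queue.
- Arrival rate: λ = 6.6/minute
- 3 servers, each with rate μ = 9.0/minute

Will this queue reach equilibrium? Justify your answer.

Stability requires ρ = λ/(cμ) < 1
ρ = 6.6/(3 × 9.0) = 6.6/27.00 = 0.2444
Since 0.2444 < 1, the system is STABLE.
The servers are busy 24.44% of the time.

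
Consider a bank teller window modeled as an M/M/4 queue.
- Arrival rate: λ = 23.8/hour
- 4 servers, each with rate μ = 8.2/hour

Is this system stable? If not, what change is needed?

Stability requires ρ = λ/(cμ) < 1
ρ = 23.8/(4 × 8.2) = 23.8/32.80 = 0.7256
Since 0.7256 < 1, the system is STABLE.
The servers are busy 72.56% of the time.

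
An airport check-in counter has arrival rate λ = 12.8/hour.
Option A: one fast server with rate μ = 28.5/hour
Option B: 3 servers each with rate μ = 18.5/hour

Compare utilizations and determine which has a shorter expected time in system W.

Option A: single server μ = 28.5 (M/M/1)
  ρ_A = 12.8/28.5 = 0.4491
  W_A = 1/(μ-λ) = 1/(28.5-12.8) = 1/15.70 = 0.06369

Option B: 3 servers μ = 18.5 (M/M/3)
  ρ_B = λ/(cμ) = 12.8/(3×18.5) = 0.2306
  Offered load a = λ/μ = cρ = 12.8/18.5 = 0.6919
  P₀ = [ Σₙ₌₀^2 aⁿ/n! + a^3/(3!(1-ρ)) ]⁻¹
  Σ = a^0/0! + a^1/1! + a^2/2! = 1.0000 + 0.69189 + 0.23936 = 1.9312
  a^3/(3!(1-ρ)) = 0.33122/(6 × 0.76937) = 0.07175
  P₀ = 1/(1.9312 + 0.07175) = 0.4993
  Lq = P₀·a^3·ρ / (3!(1-ρ)²) = 0.4993 × 0.3312 × 0.2306 / (6 × 0.5919) = 0.01074
  Wq_B = Lq/λ = 0.010738/12.8 = 0.0008389
  W_B = Wq_B + 1/μ = 0.0008389 + 0.05405 = 0.05489

Since W_B = 0.05489 < W_A = 0.06369, Option B (multiple servers) has the shorter time in system.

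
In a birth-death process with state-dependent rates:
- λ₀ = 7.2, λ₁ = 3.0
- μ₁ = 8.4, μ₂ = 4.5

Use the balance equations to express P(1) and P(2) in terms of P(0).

Balance equations:
State 0: λ₀P₀ = μ₁P₁ → P₁ = (λ₀/μ₁)P₀ = (7.2/8.4)P₀ = 0.8571P₀
State 1: P₂ = (λ₀λ₁)/(μ₁μ₂)P₀ = (7.2×3.0)/(8.4×4.5)P₀ = 0.5714P₀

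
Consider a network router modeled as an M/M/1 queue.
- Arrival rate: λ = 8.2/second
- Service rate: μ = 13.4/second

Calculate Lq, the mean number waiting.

ρ = λ/μ = 8.2/13.4 = 0.6119
For M/M/1: Lq = λ²/(μ(μ-λ))
Lq = 67.24/(13.4 × 5.20)
Lq = 0.9650 packets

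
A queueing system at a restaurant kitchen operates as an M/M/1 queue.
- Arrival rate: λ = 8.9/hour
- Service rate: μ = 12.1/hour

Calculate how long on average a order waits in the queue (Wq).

First, compute utilization: ρ = λ/μ = 8.9/12.1 = 0.7355
For M/M/1: Wq = λ/(μ(μ-λ))
Wq = 8.9/(12.1 × (12.1-8.9))
Wq = 8.9/(12.1 × 3.20)
Wq = 0.2299 hours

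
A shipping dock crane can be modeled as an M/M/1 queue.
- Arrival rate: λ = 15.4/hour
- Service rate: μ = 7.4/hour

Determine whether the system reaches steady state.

Stability requires ρ = λ/(cμ) < 1
ρ = 15.4/(1 × 7.4) = 15.4/7.40 = 2.0811
Since 2.0811 ≥ 1, the system is UNSTABLE.
Queue grows without bound. Need μ > λ = 15.4.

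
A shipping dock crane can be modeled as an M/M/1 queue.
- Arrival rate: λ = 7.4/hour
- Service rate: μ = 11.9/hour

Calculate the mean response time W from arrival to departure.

First, compute utilization: ρ = λ/μ = 7.4/11.9 = 0.6218
For M/M/1: W = 1/(μ-λ)
W = 1/(11.9-7.4) = 1/4.50
W = 0.2222 hours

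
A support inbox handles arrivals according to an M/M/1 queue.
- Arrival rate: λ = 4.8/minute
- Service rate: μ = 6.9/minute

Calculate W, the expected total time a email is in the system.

First, compute utilization: ρ = λ/μ = 4.8/6.9 = 0.6957
For M/M/1: W = 1/(μ-λ)
W = 1/(6.9-4.8) = 1/2.10
W = 0.4762 minutes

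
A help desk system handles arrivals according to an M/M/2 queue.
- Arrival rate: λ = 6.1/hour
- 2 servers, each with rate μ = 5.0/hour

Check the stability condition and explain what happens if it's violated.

Stability requires ρ = λ/(cμ) < 1
ρ = 6.1/(2 × 5.0) = 6.1/10.00 = 0.6100
Since 0.6100 < 1, the system is STABLE.
The servers are busy 61.00% of the time.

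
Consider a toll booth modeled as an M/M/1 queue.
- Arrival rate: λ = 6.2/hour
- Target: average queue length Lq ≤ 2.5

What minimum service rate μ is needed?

For M/M/1: Lq = λ²/(μ(μ-λ))
Need Lq ≤ 2.5, i.e. μ(μ-λ) ≥ λ²/2.5
μ² - 6.2μ - 38.44/2.5 ≥ 0  →  μ² - 6.2μ - 15.3760 ≥ 0
Quadratic formula (positive root): μ = [λ + √(λ² + 4×15.3760)]/2
Discriminant: 38.44 + 4×15.3760 = 99.9440, √99.9440 = 9.9972
μ ≥ (6.2 + 9.9972)/2 = 8.0986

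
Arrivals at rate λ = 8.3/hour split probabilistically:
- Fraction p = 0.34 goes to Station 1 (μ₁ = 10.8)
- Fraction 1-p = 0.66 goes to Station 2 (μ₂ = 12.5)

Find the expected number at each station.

Effective rates: λ₁ = 8.3×0.34 = 2.822, λ₂ = 8.3×0.66 = 5.478
Station 1: ρ₁ = 2.822/10.8 = 0.2613, L₁ = ρ₁/(1-ρ₁) = 0.2613/(1-0.2613) = 0.3537
Station 2: ρ₂ = 5.478/12.5 = 0.43824, L₂ = ρ₂/(1-ρ₂) = 0.43824/(1-0.43824) = 0.7801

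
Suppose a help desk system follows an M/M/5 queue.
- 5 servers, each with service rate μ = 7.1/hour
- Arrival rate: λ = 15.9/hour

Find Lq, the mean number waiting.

Traffic intensity: ρ = λ/(cμ) = 15.9/(5×7.1) = 0.4479
Since ρ = 0.4479 < 1, system is stable.
Offered load a = λ/μ = cρ = 15.9/7.1 = 2.2394
P₀ = [ Σₙ₌₀^4 aⁿ/n! + a^5/(5!(1-ρ)) ]⁻¹
Σ = a^0/0! + a^1/1! + a^2/2! + a^3/3! + a^4/4! = 1.00000 + 2.23944 + 2.50754 + 1.87182 + 1.04796 = 8.6668
a^5/(5!(1-ρ)) = 56.3241/(120 × 0.5521) = 0.8501
P₀ = 1/(8.6668 + 0.8501) = 0.1051
Lq = P₀·a^5·ρ / (5!(1-ρ)²) = 0.10508 × 56.3241 × 0.44789 / (120 × 0.30483) = 0.07247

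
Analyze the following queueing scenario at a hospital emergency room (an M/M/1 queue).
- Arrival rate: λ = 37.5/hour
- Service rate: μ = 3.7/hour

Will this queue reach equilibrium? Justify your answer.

Stability requires ρ = λ/(cμ) < 1
ρ = 37.5/(1 × 3.7) = 37.5/3.70 = 10.1351
Since 10.1351 ≥ 1, the system is UNSTABLE.
Queue grows without bound. Need μ > λ = 37.5.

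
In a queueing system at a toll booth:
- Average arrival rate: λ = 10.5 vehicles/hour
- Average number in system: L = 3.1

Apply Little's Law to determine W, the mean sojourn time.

Little's Law: L = λW, so W = L/λ
W = 3.1/10.5 = 0.2952 hours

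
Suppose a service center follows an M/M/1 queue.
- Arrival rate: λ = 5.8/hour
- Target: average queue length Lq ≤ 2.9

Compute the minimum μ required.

For M/M/1: Lq = λ²/(μ(μ-λ))
Need Lq ≤ 2.9, i.e. μ(μ-λ) ≥ λ²/2.9
μ² - 5.8μ - 33.64/2.9 ≥ 0  →  μ² - 5.8μ - 11.6000 ≥ 0
Quadratic formula (positive root): μ = [λ + √(λ² + 4×11.6000)]/2
Discriminant: 33.64 + 4×11.6000 = 80.0400, √80.0400 = 8.9465
μ ≥ (5.8 + 8.9465)/2 = 7.3733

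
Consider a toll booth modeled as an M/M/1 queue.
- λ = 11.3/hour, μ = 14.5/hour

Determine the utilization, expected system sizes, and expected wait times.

Step 1: ρ = λ/μ = 11.3/14.5 = 0.7793
Step 2: L = λ/(μ-λ) = 11.3/3.20 = 3.5313
Step 3: Lq = λ²/(μ(μ-λ)) = 127.69/(14.5×3.20) = 2.7519
Step 4: W = 1/(μ-λ) = 1/3.20 = 0.3125
Step 5: Wq = λ/(μ(μ-λ)) = 11.3/(14.5×3.20) = 0.2435
Step 6: P(0) = 1-ρ = 0.2207
Verify: L = λW = 11.3×0.3125 = 3.5313 ✔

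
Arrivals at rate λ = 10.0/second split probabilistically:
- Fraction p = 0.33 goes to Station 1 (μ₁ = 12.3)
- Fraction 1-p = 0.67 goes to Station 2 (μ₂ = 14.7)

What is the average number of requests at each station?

Effective rates: λ₁ = 10.0×0.33 = 3.3, λ₂ = 10.0×0.67 = 6.7
Station 1: ρ₁ = 3.3/12.3 = 0.2683, L₁ = ρ₁/(1-ρ₁) = 0.2683/(1-0.2683) = 0.3667
Station 2: ρ₂ = 6.7/14.7 = 0.45578, L₂ = ρ₂/(1-ρ₂) = 0.45578/(1-0.45578) = 0.8375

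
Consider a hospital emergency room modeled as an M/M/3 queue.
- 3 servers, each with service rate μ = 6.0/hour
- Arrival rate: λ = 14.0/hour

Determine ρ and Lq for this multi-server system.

Traffic intensity: ρ = λ/(cμ) = 14.0/(3×6.0) = 0.7778
Since ρ = 0.7778 < 1, system is stable.
Offered load a = λ/μ = cρ = 14.0/6.0 = 2.3333
P₀ = [ Σₙ₌₀^2 aⁿ/n! + a^3/(3!(1-ρ)) ]⁻¹
Σ = a^0/0! + a^1/1! + a^2/2! = 1.00000 + 2.33333 + 2.72222 = 6.0556
a^3/(3!(1-ρ)) = 12.7037/(6 × 0.222222) = 9.5278
P₀ = 1/(6.0556 + 9.5278) = 0.06417
Lq = P₀·a^3·ρ / (3!(1-ρ)²) = 0.064171 × 12.7037 × 0.77778 / (6 × 0.049383) = 2.1399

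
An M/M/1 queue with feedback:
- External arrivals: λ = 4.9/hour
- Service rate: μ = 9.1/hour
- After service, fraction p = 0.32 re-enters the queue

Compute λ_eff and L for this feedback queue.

Effective arrival rate: λ_eff = λ/(1-p) = 4.9/(1-0.32) = 4.9/0.68 = 7.20588
ρ = λ_eff/μ = 7.20588/9.1 = 0.791855
L = ρ/(1-ρ) = 0.791855/(1-0.791855) = 3.8043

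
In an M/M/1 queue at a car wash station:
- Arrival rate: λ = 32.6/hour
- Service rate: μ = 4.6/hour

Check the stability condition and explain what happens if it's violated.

Stability requires ρ = λ/(cμ) < 1
ρ = 32.6/(1 × 4.6) = 32.6/4.60 = 7.0870
Since 7.0870 ≥ 1, the system is UNSTABLE.
Queue grows without bound. Need μ > λ = 32.6.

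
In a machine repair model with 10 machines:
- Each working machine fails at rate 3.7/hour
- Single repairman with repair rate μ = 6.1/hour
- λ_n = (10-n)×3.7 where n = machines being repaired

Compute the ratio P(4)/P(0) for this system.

P(4)/P(0) = ∏_{i=0}^{4-1} λ_i/μ_{i+1}
= (10-0)×3.7/6.1 × (10-1)×3.7/6.1 × (10-2)×3.7/6.1 × (10-3)×3.7/6.1
= 682.2100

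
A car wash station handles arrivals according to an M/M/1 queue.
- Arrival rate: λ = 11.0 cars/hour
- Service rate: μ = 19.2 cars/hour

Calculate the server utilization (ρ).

Server utilization: ρ = λ/μ
ρ = 11.0/19.2 = 0.5729
The server is busy 57.29% of the time.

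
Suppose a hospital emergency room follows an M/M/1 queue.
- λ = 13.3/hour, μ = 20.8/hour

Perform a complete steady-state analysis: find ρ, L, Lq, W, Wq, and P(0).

Step 1: ρ = λ/μ = 13.3/20.8 = 0.6394
Step 2: L = λ/(μ-λ) = 13.3/7.50 = 1.7733
Step 3: Lq = λ²/(μ(μ-λ)) = 176.89/(20.8×7.50) = 1.1339
Step 4: W = 1/(μ-λ) = 1/7.50 = 0.13333
Step 5: Wq = λ/(μ(μ-λ)) = 13.3/(20.8×7.50) = 0.08526
Step 6: P(0) = 1-ρ = 0.3606
Verify: L = λW = 13.3×0.13333 = 1.7733 ✔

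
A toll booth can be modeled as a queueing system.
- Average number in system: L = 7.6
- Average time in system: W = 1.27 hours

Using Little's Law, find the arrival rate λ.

Little's Law: L = λW, so λ = L/W
λ = 7.6/1.27 = 5.9843 vehicles/hour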